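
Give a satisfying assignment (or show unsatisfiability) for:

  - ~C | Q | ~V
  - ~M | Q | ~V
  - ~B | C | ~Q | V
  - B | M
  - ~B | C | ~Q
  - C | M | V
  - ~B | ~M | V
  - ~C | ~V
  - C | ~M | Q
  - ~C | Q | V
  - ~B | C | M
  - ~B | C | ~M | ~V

V: False, Q: True, C: False, M: True, B: False

Set V = False.
Try Q = False:
  (~C | Q | V) forces C = False.
  (C | M | V) forces M = True.
  clause (C | ~M | Q) is falsified — backtrack.
So Q = True.
Set C = False.
  then (~B | C | ~Q | V) forces B = False.
  then (B | M) forces M = True.
All clauses satisfied.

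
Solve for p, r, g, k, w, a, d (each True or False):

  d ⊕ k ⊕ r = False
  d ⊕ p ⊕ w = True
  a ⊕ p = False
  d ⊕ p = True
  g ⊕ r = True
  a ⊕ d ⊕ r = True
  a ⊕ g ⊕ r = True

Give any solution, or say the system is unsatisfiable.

p=F, r=F, g=T, k=T, w=F, a=F, d=T

d ⊕ k ⊕ r = T ⊕ T ⊕ F = False ✓
d ⊕ p ⊕ w = T ⊕ F ⊕ F = True ✓
a ⊕ p = F ⊕ F = False ✓
d ⊕ p = T ⊕ F = True ✓
g ⊕ r = T ⊕ F = True ✓
a ⊕ d ⊕ r = F ⊕ T ⊕ F = True ✓
a ⊕ g ⊕ r = F ⊕ T ⊕ F = True ✓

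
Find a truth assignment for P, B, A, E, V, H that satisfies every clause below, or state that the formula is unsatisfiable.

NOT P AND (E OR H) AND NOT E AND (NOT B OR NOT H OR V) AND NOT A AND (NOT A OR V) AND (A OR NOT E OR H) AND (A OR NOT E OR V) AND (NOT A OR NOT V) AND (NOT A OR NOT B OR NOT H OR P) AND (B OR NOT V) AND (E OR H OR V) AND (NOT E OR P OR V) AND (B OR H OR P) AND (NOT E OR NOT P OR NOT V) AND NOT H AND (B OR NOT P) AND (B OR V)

Case P = True:
  Clause (NOT P) is falsified — contradiction.
Case P = False:
  (NOT E) forces E = False.
  (E OR H) forces H = True.
  Clause (NOT H) is falsified — contradiction.
Both cases fail, so the formula is unsatisfiable.

UNSATISFIABLE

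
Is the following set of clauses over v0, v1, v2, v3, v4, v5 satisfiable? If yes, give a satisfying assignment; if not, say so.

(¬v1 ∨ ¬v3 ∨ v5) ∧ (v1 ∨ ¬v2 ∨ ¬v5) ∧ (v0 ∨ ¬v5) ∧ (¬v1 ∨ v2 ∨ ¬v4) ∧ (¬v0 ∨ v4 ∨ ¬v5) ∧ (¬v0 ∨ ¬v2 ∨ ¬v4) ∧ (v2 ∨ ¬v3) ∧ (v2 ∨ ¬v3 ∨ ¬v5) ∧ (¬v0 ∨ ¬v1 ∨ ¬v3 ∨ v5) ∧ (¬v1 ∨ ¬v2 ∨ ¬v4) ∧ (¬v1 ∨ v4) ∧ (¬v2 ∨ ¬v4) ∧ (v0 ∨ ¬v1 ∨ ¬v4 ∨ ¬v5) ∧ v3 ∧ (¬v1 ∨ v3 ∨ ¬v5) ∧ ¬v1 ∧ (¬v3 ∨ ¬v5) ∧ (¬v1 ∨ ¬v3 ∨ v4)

v0: False; v1: False; v2: True; v3: True; v4: False; v5: False

Unit clause (v3) forces v3 = True.
Unit clause (¬v1) forces v1 = False.
In (¬v3 ∨ ¬v5) only ¬v5 is left, so v5 = False.
In (v2 ∨ ¬v3) only v2 is left, so v2 = True.
In (¬v2 ∨ ¬v4) only ¬v4 is left, so v4 = False.
Set v0 = False.
All clauses satisfied.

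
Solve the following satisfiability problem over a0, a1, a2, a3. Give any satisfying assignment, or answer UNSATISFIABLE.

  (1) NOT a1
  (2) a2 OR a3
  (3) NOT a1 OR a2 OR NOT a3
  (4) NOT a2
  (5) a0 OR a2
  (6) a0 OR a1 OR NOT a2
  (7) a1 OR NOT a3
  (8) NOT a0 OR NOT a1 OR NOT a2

Unsatisfiable — no assignment works.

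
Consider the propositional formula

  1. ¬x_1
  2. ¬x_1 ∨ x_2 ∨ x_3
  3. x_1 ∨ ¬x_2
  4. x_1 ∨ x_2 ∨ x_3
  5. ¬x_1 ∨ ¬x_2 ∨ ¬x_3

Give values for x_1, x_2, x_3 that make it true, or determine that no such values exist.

Unit clause (¬x_1) forces x_1 = False.
In (x_1 ∨ ¬x_2) only ¬x_2 is left, so x_2 = False.
In (x_1 ∨ x_2 ∨ x_3) only x_3 is left, so x_3 = True.
Check each clause:
  (¬x_1): ¬x_1 holds.
  (¬x_1 ∨ x_2 ∨ x_3): ¬x_1 holds.
  (x_1 ∨ ¬x_2): ¬x_2 holds.
  (x_1 ∨ x_2 ∨ x_3): x_3 holds.
  (¬x_1 ∨ ¬x_2 ∨ ¬x_3): ¬x_1 holds.
All clauses satisfied.

x_1=F, x_2=F, x_3=T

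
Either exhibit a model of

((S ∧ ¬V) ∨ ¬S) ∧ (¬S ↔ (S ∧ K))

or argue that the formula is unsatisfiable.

S=T, K=F, V=F

  (S ∧ ¬V) ∨ ¬S = True
    S ∧ ¬V = True
      ¬V = True
    ¬S = False
  ¬S ↔ (S ∧ K) = True
    ¬S = False
    S ∧ K = False
Both conjuncts True, so the formula holds.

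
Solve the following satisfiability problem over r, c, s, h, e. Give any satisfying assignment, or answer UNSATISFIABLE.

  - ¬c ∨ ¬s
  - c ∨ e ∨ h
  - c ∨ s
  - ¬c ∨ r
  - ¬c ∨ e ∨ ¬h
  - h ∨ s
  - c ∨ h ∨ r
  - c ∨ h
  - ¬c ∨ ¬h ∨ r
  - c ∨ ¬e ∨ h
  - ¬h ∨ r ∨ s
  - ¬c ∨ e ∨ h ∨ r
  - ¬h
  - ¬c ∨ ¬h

Case h = True:
  Clause (¬h) is falsified — contradiction.
Case h = False:
  (h ∨ s) forces s = True.
  (¬c ∨ ¬s) forces c = False.
  Clause (c ∨ h) is falsified — contradiction.
Both cases fail, so the formula is unsatisfiable.

Unsatisfiable — no assignment works.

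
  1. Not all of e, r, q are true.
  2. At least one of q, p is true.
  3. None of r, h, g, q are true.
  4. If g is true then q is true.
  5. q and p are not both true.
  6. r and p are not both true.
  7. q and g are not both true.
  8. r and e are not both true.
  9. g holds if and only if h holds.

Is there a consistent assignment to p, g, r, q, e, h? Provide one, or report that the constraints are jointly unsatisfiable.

p: True, g: False, r: False, q: False, e: True, h: False

  (1) {e, r, q}: 1/3 true — not all ✓
  (2) {q, p}: 1 true — at least one ✓
  (3) {r, h, g, q}: 0 true — none ✓
  (4) g=F ⇒ q: vacuous ✓
  (5) q=F, p=T — not both ✓
  (6) r=F, p=T — not both ✓
  (7) q=F, g=F — not both ✓
  (8) r=F, e=T — not both ✓
  (9) g=F, h=F — same ✓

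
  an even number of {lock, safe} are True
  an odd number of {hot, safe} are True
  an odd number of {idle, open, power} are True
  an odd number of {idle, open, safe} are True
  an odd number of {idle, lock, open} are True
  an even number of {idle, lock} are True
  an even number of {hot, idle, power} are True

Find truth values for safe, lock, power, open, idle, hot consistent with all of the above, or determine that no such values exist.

safe: True, lock: True, power: True, open: True, idle: True, hot: False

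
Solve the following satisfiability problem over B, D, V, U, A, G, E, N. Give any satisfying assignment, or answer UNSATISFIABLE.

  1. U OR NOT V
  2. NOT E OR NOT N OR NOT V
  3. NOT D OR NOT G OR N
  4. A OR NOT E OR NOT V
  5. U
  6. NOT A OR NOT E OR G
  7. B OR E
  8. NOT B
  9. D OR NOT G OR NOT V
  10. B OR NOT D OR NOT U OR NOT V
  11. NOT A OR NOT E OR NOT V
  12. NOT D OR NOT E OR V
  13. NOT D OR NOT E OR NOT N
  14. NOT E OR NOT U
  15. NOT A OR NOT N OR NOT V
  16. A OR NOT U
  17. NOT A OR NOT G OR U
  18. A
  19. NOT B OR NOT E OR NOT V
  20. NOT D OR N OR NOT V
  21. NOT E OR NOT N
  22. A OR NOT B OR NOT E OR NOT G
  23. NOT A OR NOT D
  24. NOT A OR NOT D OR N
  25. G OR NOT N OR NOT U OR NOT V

No satisfying assignment exists.

Case B = True:
  Clause (NOT B) is falsified — contradiction.
Case B = False:
  (U) forces U = True.
  (B OR E) forces E = True.
  Clause (NOT E OR NOT U) is falsified — contradiction.
Both cases fail, so the formula is unsatisfiable.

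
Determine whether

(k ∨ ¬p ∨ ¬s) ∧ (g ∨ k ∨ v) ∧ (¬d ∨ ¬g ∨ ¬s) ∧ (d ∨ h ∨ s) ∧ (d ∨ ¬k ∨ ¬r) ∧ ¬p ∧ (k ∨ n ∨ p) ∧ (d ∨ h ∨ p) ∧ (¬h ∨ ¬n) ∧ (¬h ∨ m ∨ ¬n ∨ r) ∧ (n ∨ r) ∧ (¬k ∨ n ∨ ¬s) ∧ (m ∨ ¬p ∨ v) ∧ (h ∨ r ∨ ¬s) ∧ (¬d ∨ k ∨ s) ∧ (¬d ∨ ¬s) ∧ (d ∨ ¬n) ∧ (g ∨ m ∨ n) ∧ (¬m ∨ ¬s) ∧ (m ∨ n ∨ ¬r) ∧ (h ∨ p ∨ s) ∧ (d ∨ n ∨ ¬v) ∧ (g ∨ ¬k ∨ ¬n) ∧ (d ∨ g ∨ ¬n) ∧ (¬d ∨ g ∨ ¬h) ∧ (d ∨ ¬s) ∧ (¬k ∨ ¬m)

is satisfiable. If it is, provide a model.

UNSATISFIABLE

Case s = True:
  (¬p) forces p = False.
  (¬d ∨ ¬s) forces d = False.
  Clause (d ∨ ¬s) is falsified — contradiction.
Case s = False:
  (¬p) forces p = False.
  (h ∨ p ∨ s) forces h = True.
  (¬h ∨ ¬n) forces n = False.
  (k ∨ n ∨ p) forces k = True.
  (n ∨ r) forces r = True.
  (d ∨ ¬k ∨ ¬r) forces d = True.
  (m ∨ n ∨ ¬r) forces m = True.
  Clause (¬k ∨ ¬m) is falsified — contradiction.
Both cases fail, so the formula is unsatisfiable.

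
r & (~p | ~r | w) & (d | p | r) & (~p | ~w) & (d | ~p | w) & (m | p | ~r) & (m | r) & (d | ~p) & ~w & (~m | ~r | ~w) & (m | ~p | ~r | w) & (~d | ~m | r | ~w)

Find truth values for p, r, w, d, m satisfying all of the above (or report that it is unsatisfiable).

Unit clause (r) forces r = True.
Unit clause (~w) forces w = False.
In (~p | ~r | w) only ~p is left, so p = False.
In (m | p | ~r) only m is left, so m = True.
Set d = True.
All clauses satisfied.

p = False, r = True, w = False, d = True, m = True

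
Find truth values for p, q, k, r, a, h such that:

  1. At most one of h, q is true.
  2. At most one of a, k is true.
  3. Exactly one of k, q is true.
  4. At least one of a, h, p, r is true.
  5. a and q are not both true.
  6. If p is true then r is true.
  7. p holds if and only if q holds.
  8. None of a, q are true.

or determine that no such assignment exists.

p = False; q = False; k = True; r = True; a = False; h = False

  (1) {h, q}: 0 true — at most one ✓
  (2) {a, k}: 1 true — at most one ✓
  (3) {k, q}: 1 true — exactly one ✓
  (4) {a, h, p, r}: 1 true — at least one ✓
  (5) a=F, q=F — not both ✓
  (6) p=F ⇒ r: vacuous ✓
  (7) p=F, q=F — same ✓
  (8) {a, q}: 0 true — none ✓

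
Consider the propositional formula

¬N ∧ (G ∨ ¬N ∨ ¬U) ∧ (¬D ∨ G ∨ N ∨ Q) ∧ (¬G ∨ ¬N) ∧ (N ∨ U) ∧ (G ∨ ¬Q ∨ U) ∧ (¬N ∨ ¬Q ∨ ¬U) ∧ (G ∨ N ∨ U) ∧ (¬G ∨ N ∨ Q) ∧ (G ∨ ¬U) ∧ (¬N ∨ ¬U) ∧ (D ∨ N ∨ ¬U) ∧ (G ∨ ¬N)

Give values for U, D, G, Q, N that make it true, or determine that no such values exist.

U=T, D=T, G=T, Q=T, N=F

Unit clause (¬N) forces N = False.
In (N ∨ U) only U is left, so U = True.
In (G ∨ ¬U) only G is left, so G = True.
In (D ∨ N ∨ ¬U) only D is left, so D = True.
In (¬G ∨ N ∨ Q) only Q is left, so Q = True.
All clauses satisfied.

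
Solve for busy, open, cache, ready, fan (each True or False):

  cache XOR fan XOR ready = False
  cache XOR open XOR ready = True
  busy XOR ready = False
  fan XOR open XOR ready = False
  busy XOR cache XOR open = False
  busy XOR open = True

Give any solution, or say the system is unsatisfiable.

No satisfying assignment exists.

Adding constraints 2, 3, 5 mod 2: every variable appears an even number of times on the left, so the left side is 0.
But the right sides sum to 1 (mod 2). 0 ≠ 1 — the system is inconsistent.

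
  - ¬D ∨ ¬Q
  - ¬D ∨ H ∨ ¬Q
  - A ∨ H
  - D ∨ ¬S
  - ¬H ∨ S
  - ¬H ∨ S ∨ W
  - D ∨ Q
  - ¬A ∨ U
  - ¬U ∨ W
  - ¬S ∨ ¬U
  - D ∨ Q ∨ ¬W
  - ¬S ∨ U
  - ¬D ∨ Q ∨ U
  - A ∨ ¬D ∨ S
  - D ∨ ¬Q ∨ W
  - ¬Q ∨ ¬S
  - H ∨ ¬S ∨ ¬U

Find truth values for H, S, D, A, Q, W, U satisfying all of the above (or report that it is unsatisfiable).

H: False; S: False; D: True; A: True; Q: False; W: True; U: True

Try H = True:
  (¬H ∨ S) forces S = True.
  (D ∨ ¬S) forces D = True.
  (¬D ∨ ¬Q) forces Q = False.
  (¬S ∨ ¬U) forces U = False.
  clause (¬S ∨ U) is falsified — backtrack.
So H = False.
  then (A ∨ H) forces A = True.
  then (¬A ∨ U) forces U = True.
  then (¬U ∨ W) forces W = True.
  then (¬S ∨ ¬U) forces S = False.
Set D = True.
  then (¬D ∨ ¬Q) forces Q = False.
All clauses satisfied.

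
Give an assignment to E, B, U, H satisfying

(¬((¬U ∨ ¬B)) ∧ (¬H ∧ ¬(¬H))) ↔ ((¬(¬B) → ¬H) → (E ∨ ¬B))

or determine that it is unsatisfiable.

E: False, B: True, U: False, H: False

  (¬((¬U ∨ ¬B)) ∧ (¬H ∧ ¬(¬H))) ↔ ((¬(¬B) → ¬H) → (E ∨ ¬B)) = True
    ¬((¬U ∨ ¬B)) ∧ (¬H ∧ ¬(¬H)) = False
      ¬((¬U ∨ ¬B)) = False
        ¬U ∨ ¬B = True
          ¬U = True
          ¬B = False
      ¬H ∧ ¬(¬H) = False
        ¬H = True
        ¬(¬H) = False
          ¬H = True
    (¬(¬B) → ¬H) → (E ∨ ¬B) = False
      ¬(¬B) → ¬H = True
        ¬(¬B) = True
          ¬B = False
        ¬H = True
      E ∨ ¬B = False
        ¬B = False
The formula evaluates to True.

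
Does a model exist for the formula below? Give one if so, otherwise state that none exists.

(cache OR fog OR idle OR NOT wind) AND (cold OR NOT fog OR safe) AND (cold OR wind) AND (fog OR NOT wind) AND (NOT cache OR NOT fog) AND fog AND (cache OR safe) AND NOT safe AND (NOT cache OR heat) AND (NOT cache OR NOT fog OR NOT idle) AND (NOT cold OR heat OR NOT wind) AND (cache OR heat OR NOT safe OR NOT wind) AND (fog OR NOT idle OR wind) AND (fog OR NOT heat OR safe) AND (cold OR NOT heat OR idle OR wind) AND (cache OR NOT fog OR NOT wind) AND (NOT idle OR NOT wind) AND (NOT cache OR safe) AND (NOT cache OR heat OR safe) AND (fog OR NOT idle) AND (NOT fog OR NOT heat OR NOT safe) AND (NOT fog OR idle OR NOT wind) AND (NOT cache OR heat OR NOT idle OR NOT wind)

The formula is unsatisfiable.

Case fog = True:
  (NOT cache OR NOT fog) forces cache = False.
  (cache OR safe) forces safe = True.
  Clause (NOT safe) is falsified — contradiction.
Case fog = False:
  Clause (fog) is falsified — contradiction.
Both cases fail, so the formula is unsatisfiable.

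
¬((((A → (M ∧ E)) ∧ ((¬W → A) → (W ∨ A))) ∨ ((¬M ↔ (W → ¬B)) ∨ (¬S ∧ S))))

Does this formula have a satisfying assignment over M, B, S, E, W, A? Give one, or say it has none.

M = True; B = False; S = False; E = False; W = False; A = True

  ¬((((A → (M ∧ E)) ∧ ((¬W → A) → (W ∨ A))) ∨ ((¬M ↔ (W → ¬B)) ∨ (¬S ∧ S)))) = True
    ((A → (M ∧ E)) ∧ ((¬W → A) → (W ∨ A))) ∨ ((¬M ↔ (W → ¬B)) ∨ (¬S ∧ S)) = False
      (A → (M ∧ E)) ∧ ((¬W → A) → (W ∨ A)) = False
        A → (M ∧ E) = False
          M ∧ E = False
        (¬W → A) → (W ∨ A) = True
          ¬W → A = True
            ¬W = True
          W ∨ A = True
      (¬M ↔ (W → ¬B)) ∨ (¬S ∧ S) = False
        ¬M ↔ (W → ¬B) = False
          ¬M = False
          W → ¬B = True
            ¬B = True
        ¬S ∧ S = False
          ¬S = True
The formula evaluates to True.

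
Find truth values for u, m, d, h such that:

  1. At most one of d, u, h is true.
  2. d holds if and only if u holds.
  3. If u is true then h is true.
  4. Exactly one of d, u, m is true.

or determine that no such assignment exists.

u = False, m = True, d = False, h = False

  (1) {d, u, h}: 0 true — at most one ✓
  (2) d=F, u=F — same ✓
  (3) u=F ⇒ h: vacuous ✓
  (4) {d, u, m}: 1 true — exactly one ✓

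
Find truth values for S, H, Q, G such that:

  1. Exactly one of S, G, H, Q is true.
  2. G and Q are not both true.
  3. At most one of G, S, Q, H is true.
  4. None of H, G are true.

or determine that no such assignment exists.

S: False, H: False, Q: True, G: False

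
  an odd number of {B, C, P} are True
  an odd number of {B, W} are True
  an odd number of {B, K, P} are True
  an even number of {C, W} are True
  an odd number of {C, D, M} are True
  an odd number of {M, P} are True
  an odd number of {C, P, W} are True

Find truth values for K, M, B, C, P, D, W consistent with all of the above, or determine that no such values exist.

Unsatisfiable

Adding constraints 1, 2, 7 mod 2: every variable appears an even number of times on the left, so the left side is 0.
But the right sides sum to 1 (mod 2). 0 ≠ 1 — the system is inconsistent.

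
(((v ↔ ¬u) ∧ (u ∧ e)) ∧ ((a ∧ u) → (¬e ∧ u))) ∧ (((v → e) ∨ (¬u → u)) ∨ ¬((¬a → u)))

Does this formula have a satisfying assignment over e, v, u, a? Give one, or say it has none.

e = True, v = False, u = True, a = False

  ((v ↔ ¬u) ∧ (u ∧ e)) ∧ ((a ∧ u) → (¬e ∧ u)) = True
    (v ↔ ¬u) ∧ (u ∧ e) = True
      v ↔ ¬u = True
        ¬u = False
      u ∧ e = True
    (a ∧ u) → (¬e ∧ u) = True
      a ∧ u = False
      ¬e ∧ u = False
        ¬e = False
  ((v → e) ∨ (¬u → u)) ∨ ¬((¬a → u)) = True
    (v → e) ∨ (¬u → u) = True
      v → e = True
      ¬u → u = True
        ¬u = False
    ¬((¬a → u)) = False
      ¬a → u = True
        ¬a = True
Both conjuncts True, so the formula holds.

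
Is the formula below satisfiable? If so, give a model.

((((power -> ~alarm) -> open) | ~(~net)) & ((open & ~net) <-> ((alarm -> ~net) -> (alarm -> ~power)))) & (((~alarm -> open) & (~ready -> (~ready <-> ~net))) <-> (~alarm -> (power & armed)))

alarm=F, ready=T, armed=T, power=T, open=T, net=F

  (((power -> ~alarm) -> open) | ~(~net)) & ((open & ~net) <-> ((alarm -> ~net) -> (alarm -> ~power))) = True
    ((power -> ~alarm) -> open) | ~(~net) = True
      (power -> ~alarm) -> open = True
        power -> ~alarm = True
          ~alarm = True
      ~(~net) = False
        ~net = True
    (open & ~net) <-> ((alarm -> ~net) -> (alarm -> ~power)) = True
      open & ~net = True
        ~net = True
      (alarm -> ~net) -> (alarm -> ~power) = True
        alarm -> ~net = True
          ~net = True
        alarm -> ~power = True
          ~power = False
  ((~alarm -> open) & (~ready -> (~ready <-> ~net))) <-> (~alarm -> (power & armed)) = True
    (~alarm -> open) & (~ready -> (~ready <-> ~net)) = True
      ~alarm -> open = True
        ~alarm = True
      ~ready -> (~ready <-> ~net) = True
        ~ready = False
        ~ready <-> ~net = False
          ~ready = False
          ~net = True
    ~alarm -> (power & armed) = True
      ~alarm = True
      power & armed = True
Both conjuncts True, so the formula holds.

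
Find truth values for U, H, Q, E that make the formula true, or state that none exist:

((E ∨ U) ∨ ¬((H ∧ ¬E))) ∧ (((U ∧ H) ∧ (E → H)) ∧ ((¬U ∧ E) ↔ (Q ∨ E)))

U=T, H=T, Q=F, E=F

  (E ∨ U) ∨ ¬((H ∧ ¬E)) = True
    E ∨ U = True
    ¬((H ∧ ¬E)) = False
      H ∧ ¬E = True
        ¬E = True
  ((U ∧ H) ∧ (E → H)) ∧ ((¬U ∧ E) ↔ (Q ∨ E)) = True
    (U ∧ H) ∧ (E → H) = True
      U ∧ H = True
      E → H = True
    (¬U ∧ E) ↔ (Q ∨ E) = True
      ¬U ∧ E = False
        ¬U = False
      Q ∨ E = False
Both conjuncts True, so the formula holds.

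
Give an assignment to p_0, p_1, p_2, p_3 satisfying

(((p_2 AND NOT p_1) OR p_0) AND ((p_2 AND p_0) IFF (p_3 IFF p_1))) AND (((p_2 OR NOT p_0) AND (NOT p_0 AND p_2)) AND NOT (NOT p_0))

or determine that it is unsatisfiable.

The formula is unsatisfiable.

Case p_0 = True: the conjunct NOT p_0 is False.
Case p_0 = False: the conjunct NOT (NOT p_0) becomes NOT (NOT False) = False.
Both cases fail — unsatisfiable.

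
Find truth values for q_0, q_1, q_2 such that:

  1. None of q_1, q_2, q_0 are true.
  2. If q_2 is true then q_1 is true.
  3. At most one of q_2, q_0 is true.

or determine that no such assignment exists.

q_0: False; q_1: False; q_2: False

  (1) {q_1, q_2, q_0}: 0 true — none ✓
  (2) q_2=F ⇒ q_1: vacuous ✓
  (3) {q_2, q_0}: 0 true — at most one ✓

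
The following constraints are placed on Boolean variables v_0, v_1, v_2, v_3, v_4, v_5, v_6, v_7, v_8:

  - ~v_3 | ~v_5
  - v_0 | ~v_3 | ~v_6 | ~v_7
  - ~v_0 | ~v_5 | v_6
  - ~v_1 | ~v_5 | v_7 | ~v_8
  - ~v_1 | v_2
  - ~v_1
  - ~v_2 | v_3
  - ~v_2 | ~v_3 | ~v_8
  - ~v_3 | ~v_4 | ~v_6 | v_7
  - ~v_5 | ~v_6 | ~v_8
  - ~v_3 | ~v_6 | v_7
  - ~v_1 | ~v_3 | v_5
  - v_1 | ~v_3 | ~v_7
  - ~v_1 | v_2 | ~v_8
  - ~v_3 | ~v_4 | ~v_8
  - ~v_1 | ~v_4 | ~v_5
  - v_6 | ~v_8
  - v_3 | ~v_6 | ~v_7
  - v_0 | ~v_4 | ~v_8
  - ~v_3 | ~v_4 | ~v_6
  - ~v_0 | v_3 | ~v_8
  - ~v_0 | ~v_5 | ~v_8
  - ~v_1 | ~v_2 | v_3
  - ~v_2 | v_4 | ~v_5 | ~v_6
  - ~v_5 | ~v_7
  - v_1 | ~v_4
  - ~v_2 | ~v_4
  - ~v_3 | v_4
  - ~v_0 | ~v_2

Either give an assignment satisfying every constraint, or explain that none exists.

Unit clause (~v_1) forces v_1 = False.
In (v_1 | ~v_4) only ~v_4 is left, so v_4 = False.
In (~v_3 | v_4) only ~v_3 is left, so v_3 = False.
In (~v_2 | v_3) only ~v_2 is left, so v_2 = False.
Set v_0 = True.
  then (~v_0 | v_3 | ~v_8) forces v_8 = False.
Set v_5 = False.
Set v_6 = True.
  then (v_3 | ~v_6 | ~v_7) forces v_7 = False.
All clauses satisfied.

v_0 = True, v_1 = False, v_2 = False, v_3 = False, v_4 = False, v_5 = False, v_6 = True, v_7 = False, v_8 = False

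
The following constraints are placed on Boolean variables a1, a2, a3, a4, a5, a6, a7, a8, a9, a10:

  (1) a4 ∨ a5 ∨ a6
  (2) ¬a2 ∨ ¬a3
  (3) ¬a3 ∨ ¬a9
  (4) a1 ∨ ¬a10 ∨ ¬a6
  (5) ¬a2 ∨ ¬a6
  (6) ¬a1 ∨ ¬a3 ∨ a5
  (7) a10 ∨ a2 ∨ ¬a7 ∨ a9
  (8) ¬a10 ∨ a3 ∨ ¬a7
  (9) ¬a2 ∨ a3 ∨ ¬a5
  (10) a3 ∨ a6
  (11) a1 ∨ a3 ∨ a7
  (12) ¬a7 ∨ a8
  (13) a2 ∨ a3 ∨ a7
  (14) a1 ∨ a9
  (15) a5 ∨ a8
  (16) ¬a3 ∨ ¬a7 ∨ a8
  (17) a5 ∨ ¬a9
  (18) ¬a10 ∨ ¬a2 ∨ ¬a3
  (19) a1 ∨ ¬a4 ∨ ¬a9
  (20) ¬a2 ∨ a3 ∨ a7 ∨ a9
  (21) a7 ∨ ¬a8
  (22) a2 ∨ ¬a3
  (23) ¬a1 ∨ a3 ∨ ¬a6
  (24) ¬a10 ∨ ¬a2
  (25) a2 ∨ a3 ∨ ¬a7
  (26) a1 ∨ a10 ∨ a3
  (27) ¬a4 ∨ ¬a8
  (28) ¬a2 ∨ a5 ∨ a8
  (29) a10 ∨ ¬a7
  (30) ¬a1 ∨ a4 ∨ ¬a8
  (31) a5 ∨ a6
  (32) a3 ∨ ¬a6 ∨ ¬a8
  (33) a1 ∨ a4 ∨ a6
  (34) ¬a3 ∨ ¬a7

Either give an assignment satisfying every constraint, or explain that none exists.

Case a3 = True:
  (¬a2 ∨ ¬a3) forces a2 = False.
  Clause (a2 ∨ ¬a3) is falsified — contradiction.
Case a3 = False:
  (a3 ∨ a6) forces a6 = True.
  (¬a2 ∨ ¬a6) forces a2 = False.
  (a2 ∨ a3 ∨ a7) forces a7 = True.
  Clause (a2 ∨ a3 ∨ ¬a7) is falsified — contradiction.
Both cases fail, so the formula is unsatisfiable.

Unsatisfiable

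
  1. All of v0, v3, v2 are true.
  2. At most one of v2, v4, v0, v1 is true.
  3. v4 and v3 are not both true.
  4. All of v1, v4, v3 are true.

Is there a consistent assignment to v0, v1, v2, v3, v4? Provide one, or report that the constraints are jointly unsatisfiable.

Unsatisfiable

Case v1 = True:
  (1) forces v0 = True.
  Constraint (2) is violated (v0=T, v1=T) — contradiction.
Case v1 = False:
  Constraint (4) is violated (v1=F) — contradiction.
Both cases fail — unsatisfiable.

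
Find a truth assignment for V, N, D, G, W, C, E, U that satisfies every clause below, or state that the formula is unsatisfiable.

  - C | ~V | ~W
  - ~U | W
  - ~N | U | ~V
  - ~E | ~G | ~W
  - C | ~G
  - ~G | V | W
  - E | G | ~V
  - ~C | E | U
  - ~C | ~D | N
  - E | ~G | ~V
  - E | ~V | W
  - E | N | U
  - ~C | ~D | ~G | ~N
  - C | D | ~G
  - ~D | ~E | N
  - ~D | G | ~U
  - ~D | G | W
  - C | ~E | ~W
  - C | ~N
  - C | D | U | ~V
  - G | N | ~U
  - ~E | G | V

V = True, N = False, D = False, G = False, W = True, C = True, E = True, U = False

Set V = True.
Set N = False.
Try D = True:
  (~C | ~D | N) forces C = False.
  (C | ~V | ~W) forces W = False.
  (~U | W) forces U = False.
  (C | ~G) forces G = False.
  clause (~D | G | W) is falsified — backtrack.
So D = False.
Set G = False.
  then (E | G | ~V) forces E = True.
  then (G | N | ~U) forces U = False.
  then (C | D | U | ~V) forces C = True.
Set W = True.
All clauses satisfied.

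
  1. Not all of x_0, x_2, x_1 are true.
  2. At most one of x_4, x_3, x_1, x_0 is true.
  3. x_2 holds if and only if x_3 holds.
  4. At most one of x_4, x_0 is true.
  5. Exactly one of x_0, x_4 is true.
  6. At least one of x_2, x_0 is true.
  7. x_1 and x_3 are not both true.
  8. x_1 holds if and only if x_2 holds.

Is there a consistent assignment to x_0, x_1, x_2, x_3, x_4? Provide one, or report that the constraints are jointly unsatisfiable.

x_0: True, x_1: False, x_2: False, x_3: False, x_4: False

  (1) {x_0, x_2, x_1}: 1/3 true — not all ✓
  (2) {x_4, x_3, x_1, x_0}: 1 true — at most one ✓
  (3) x_2=F, x_3=F — same ✓
  (4) {x_4, x_0}: 1 true — at most one ✓
  (5) {x_0, x_4}: 1 true — exactly one ✓
  (6) {x_2, x_0}: 1 true — at least one ✓
  (7) x_1=F, x_3=F — not both ✓
  (8) x_1=F, x_2=F — same ✓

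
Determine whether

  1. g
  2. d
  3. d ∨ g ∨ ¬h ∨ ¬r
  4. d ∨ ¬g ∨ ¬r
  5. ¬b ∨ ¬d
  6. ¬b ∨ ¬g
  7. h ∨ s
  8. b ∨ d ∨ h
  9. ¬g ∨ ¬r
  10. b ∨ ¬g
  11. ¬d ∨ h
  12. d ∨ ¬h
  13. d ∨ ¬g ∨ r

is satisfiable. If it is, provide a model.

No satisfying assignment exists.

Case g = True:
  (d) forces d = True.
  (¬b ∨ ¬d) forces b = False.
  Clause (b ∨ ¬g) is falsified — contradiction.
Case g = False:
  Clause (g) is falsified — contradiction.
Both cases fail, so the formula is unsatisfiable.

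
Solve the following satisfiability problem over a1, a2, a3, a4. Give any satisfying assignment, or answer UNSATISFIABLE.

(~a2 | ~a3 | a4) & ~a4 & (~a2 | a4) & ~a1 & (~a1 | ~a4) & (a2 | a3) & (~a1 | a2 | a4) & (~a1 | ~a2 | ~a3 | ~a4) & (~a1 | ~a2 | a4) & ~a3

The formula is unsatisfiable.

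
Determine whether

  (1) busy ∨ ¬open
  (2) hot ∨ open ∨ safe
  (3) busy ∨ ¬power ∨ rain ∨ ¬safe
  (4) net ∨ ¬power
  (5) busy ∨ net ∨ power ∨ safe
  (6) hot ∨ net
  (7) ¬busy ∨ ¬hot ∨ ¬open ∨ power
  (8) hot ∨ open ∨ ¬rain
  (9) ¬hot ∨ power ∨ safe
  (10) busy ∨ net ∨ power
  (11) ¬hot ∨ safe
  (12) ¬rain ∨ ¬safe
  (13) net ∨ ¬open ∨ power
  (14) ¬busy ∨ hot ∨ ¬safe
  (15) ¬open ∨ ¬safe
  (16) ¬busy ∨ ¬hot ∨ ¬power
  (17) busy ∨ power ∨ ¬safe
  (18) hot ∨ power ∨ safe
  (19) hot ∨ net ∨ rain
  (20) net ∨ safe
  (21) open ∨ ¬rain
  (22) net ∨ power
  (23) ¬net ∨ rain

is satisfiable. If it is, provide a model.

hot=F, rain=T, open=T, power=T, busy=T, net=T, safe=F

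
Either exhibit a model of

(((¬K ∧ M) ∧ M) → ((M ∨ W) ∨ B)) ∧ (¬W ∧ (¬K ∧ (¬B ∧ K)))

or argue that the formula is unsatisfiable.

Case K = True: the conjunct ¬K is False.
Case K = False: the conjunct K is False.
Both cases fail — unsatisfiable.

Unsatisfiable — no assignment works.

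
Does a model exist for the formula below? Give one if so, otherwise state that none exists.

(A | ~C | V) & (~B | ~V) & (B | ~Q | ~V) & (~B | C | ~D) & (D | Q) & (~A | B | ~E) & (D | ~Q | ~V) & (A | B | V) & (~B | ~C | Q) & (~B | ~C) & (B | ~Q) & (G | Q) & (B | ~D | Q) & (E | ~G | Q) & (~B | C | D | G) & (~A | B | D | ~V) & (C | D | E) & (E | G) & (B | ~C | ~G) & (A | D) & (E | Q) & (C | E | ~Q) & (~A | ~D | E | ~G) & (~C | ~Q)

V = False; D = False; E = True; C = False; B = True; Q = True; G = True; A = True

Try V = True:
  (~B | ~V) forces B = False.
  (B | ~Q | ~V) forces Q = False.
  (D | Q) forces D = True.
  clause (B | ~D | Q) is falsified — backtrack.
So V = False.
Set D = False.
  then (D | Q) forces Q = True.
  then (B | ~Q) forces B = True.
  then (A | D) forces A = True.
  then (~C | ~Q) forces C = False.
  then (~B | C | D | G) forces G = True.
  then (C | D | E) forces E = True.
All clauses satisfied.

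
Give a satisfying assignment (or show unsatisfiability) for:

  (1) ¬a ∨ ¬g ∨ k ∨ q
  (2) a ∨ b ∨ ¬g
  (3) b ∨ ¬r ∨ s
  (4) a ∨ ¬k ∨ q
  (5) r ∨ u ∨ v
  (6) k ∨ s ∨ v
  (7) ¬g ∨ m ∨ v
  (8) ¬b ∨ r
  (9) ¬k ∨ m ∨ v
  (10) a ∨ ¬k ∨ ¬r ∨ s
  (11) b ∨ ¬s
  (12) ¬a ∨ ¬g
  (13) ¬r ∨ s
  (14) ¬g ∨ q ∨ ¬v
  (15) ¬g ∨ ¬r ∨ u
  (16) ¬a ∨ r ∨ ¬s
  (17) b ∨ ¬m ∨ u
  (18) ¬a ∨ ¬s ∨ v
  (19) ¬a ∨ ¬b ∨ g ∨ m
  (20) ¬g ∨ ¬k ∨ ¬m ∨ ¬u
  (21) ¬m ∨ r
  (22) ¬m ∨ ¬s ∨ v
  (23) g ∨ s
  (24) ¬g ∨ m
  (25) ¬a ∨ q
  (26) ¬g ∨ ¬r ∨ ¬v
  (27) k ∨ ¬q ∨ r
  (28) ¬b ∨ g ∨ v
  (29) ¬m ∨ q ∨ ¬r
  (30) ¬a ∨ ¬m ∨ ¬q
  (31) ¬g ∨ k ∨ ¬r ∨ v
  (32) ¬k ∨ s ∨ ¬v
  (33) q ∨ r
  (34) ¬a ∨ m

Set s = True.
  then (b ∨ ¬s) forces b = True.
  then (¬b ∨ r) forces r = True.
Set q = True.
Set m = True.
  then (¬m ∨ ¬s ∨ v) forces v = True.
  then (¬g ∨ ¬r ∨ ¬v) forces g = False.
  then (¬a ∨ ¬m ∨ ¬q) forces a = False.
Set u = True.
Set k = False.
All clauses satisfied.

s = True, r = True, q = True, m = True, u = True, k = False, b = True, a = False, v = True, g = False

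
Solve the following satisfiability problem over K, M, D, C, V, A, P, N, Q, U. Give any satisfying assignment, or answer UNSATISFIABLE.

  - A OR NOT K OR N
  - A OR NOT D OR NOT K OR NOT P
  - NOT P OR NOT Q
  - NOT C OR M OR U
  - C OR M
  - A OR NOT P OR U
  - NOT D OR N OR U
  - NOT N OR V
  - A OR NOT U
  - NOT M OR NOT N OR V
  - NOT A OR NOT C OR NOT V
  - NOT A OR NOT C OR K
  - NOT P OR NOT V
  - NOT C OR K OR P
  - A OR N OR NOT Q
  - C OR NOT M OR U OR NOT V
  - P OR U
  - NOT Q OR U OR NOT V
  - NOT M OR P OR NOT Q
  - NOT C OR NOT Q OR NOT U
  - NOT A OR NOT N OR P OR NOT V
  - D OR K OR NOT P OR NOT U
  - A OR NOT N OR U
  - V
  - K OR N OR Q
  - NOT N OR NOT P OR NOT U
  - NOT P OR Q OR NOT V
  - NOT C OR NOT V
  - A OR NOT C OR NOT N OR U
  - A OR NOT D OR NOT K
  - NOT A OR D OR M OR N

K = True, M = True, D = True, C = False, V = True, A = True, P = False, N = False, Q = False, U = True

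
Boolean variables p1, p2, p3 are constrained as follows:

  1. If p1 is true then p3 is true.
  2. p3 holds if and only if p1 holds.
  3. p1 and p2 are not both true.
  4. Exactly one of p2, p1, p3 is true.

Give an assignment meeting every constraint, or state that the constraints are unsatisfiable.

p1=F, p2=T, p3=F

  (1) p1=F ⇒ p3: vacuous ✓
  (2) p3=F, p1=F — same ✓
  (3) p1=F, p2=T — not both ✓
  (4) {p2, p1, p3}: 1 true — exactly one ✓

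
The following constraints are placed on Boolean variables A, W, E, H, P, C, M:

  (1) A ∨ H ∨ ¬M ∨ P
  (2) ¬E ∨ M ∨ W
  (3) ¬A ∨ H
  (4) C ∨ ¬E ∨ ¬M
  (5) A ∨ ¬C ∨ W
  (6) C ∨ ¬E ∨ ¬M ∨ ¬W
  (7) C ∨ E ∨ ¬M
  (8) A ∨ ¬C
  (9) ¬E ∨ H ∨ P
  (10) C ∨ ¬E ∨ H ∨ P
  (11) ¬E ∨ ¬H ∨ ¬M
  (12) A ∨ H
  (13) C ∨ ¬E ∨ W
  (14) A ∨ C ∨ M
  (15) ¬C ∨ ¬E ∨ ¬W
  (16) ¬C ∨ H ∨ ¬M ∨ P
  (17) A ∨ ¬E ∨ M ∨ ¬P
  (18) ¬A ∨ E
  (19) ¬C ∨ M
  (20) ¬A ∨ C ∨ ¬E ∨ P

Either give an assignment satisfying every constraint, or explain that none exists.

Set A = True.
  then (¬A ∨ H) forces H = True.
  then (¬A ∨ E) forces E = True.
  then (¬E ∨ ¬H ∨ ¬M) forces M = False.
  then (¬C ∨ M) forces C = False.
  then (¬A ∨ C ∨ ¬E ∨ P) forces P = True.
  then (¬E ∨ M ∨ W) forces W = True.
All clauses satisfied.

A = True; W = True; E = True; H = True; P = True; C = False; M = False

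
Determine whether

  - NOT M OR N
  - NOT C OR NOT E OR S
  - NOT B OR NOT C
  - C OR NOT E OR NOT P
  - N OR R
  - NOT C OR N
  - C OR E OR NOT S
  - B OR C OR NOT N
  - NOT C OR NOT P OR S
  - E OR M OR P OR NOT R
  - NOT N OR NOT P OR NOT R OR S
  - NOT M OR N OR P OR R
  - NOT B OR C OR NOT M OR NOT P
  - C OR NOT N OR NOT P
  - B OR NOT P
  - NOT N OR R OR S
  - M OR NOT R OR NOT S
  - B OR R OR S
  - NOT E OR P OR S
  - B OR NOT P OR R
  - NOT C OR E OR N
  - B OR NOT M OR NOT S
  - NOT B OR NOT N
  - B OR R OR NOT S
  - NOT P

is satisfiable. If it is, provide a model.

M = True; R = True; S = False; C = True; B = False; E = False; P = False; N = True

Unit clause (NOT P) forces P = False.
Set M = True.
  then (NOT M OR N) forces N = True.
  then (NOT B OR NOT N) forces B = False.
  then (B OR C OR NOT N) forces C = True.
  then (B OR NOT M OR NOT S) forces S = False.
  then (NOT C OR NOT E OR S) forces E = False.
  then (NOT N OR R OR S) forces R = True.
All clauses satisfied.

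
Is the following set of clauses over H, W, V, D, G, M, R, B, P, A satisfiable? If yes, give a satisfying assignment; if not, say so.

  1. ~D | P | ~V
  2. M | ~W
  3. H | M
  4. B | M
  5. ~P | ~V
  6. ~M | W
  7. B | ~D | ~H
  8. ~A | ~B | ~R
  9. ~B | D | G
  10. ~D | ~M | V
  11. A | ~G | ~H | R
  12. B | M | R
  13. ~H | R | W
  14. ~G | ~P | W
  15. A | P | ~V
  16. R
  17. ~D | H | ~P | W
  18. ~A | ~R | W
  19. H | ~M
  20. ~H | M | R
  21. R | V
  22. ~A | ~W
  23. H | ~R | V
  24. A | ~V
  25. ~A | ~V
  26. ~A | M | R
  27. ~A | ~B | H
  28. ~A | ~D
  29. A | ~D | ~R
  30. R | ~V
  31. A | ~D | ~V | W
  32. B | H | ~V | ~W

Unit clause (R) forces R = True.
Set H = True.
Set W = True.
  then (M | ~W) forces M = True.
  then (~A | ~W) forces A = False.
  then (A | ~V) forces V = False.
  then (A | ~D | ~R) forces D = False.
Set G = True.
Set B = False.
Set P = False.
All clauses satisfied.

H = True; W = True; V = False; D = False; G = True; M = True; R = True; B = False; P = False; A = False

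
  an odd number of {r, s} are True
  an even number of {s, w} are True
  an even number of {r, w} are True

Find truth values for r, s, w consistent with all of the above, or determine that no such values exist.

Adding constraints 1, 2, 3 mod 2: every variable appears an even number of times on the left, so the left side is 0.
But the right sides sum to 1 (mod 2). 0 ≠ 1 — the system is inconsistent.

UNSATISFIABLE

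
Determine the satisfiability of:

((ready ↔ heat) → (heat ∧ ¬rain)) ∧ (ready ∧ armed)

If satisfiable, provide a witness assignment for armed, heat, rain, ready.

armed=T; heat=F; rain=T; ready=T

  (ready ↔ heat) → (heat ∧ ¬rain) = True
    ready ↔ heat = False
    heat ∧ ¬rain = False
      ¬rain = False
  ready ∧ armed = True
Both conjuncts True, so the formula holds.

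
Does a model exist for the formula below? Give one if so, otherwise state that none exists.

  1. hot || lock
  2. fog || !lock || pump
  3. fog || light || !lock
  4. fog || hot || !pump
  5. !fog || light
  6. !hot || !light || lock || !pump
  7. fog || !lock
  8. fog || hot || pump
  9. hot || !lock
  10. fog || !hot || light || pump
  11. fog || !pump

fog=T, light=T, hot=T, lock=T, pump=F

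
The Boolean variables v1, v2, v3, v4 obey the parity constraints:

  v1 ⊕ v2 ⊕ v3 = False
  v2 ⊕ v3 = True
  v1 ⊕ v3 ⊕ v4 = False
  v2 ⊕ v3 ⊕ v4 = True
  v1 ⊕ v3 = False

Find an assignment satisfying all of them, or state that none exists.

v1 = True, v2 = False, v3 = True, v4 = False

v1 ⊕ v2 ⊕ v3 = T ⊕ F ⊕ T = False ✓
v2 ⊕ v3 = F ⊕ T = True ✓
v1 ⊕ v3 ⊕ v4 = T ⊕ T ⊕ F = False ✓
v2 ⊕ v3 ⊕ v4 = F ⊕ T ⊕ F = True ✓
v1 ⊕ v3 = T ⊕ T = False ✓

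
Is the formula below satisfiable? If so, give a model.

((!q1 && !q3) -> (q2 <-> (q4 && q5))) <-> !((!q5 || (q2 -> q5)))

q1 = False, q2 = False, q3 = False, q4 = True, q5 = True

  ((!q1 && !q3) -> (q2 <-> (q4 && q5))) <-> !((!q5 || (q2 -> q5))) = True
    (!q1 && !q3) -> (q2 <-> (q4 && q5)) = False
      !q1 && !q3 = True
        !q1 = True
        !q3 = True
      q2 <-> (q4 && q5) = False
        q4 && q5 = True
    !((!q5 || (q2 -> q5))) = False
      !q5 || (q2 -> q5) = True
        !q5 = False
        q2 -> q5 = True
The formula evaluates to True.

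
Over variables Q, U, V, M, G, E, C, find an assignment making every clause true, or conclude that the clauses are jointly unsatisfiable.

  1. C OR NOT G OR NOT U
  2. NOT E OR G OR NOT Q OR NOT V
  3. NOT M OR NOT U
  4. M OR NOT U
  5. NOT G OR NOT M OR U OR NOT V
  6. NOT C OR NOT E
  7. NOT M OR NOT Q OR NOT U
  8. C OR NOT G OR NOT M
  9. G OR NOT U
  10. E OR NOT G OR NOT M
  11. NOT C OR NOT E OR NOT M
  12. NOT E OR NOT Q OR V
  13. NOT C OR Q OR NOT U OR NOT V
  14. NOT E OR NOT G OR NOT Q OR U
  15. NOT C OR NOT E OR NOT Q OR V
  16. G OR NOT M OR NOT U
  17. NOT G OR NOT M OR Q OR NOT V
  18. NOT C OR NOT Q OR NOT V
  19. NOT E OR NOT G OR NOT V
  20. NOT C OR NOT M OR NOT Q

Set Q = False.
Try U = True:
  (NOT M OR NOT U) forces M = False.
  clause (M OR NOT U) is falsified — backtrack.
So U = False.
Set V = False.
Set M = True.
Try G = True:
  (C OR NOT G OR NOT M) forces C = True.
  (NOT C OR NOT E) forces E = False.
  clause (E OR NOT G OR NOT M) is falsified — backtrack.
So G = False.
Set E = False.
Set C = False.
All clauses satisfied.

Q = False, U = False, V = False, M = True, G = False, E = False, C = False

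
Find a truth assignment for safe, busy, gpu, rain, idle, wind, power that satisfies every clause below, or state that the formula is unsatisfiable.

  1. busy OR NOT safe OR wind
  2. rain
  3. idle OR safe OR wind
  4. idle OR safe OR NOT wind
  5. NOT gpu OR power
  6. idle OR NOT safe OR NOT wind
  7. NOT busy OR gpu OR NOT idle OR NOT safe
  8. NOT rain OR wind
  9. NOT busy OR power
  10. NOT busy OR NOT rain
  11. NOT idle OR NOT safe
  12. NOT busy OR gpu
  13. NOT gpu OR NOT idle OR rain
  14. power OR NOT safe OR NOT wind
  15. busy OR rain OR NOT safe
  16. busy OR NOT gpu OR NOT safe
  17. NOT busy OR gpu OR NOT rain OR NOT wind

Unit clause (rain) forces rain = True.
In (NOT rain OR wind) only wind is left, so wind = True.
In (NOT busy OR NOT rain) only NOT busy is left, so busy = False.
Try safe = True:
  (idle OR NOT safe OR NOT wind) forces idle = True.
  clause (NOT idle OR NOT safe) is falsified — backtrack.
So safe = False.
  then (idle OR safe OR NOT wind) forces idle = True.
Set gpu = True.
  then (NOT gpu OR power) forces power = True.
All clauses satisfied.

safe = False, busy = False, gpu = True, rain = True, idle = True, wind = True, power = True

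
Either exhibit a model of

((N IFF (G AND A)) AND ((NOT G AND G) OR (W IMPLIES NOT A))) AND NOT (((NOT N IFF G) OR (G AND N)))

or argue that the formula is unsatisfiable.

N=F; A=F; G=F; W=T

  (N IFF (G AND A)) AND ((NOT G AND G) OR (W IMPLIES NOT A)) = True
    N IFF (G AND A) = True
      G AND A = False
    (NOT G AND G) OR (W IMPLIES NOT A) = True
      NOT G AND G = False
        NOT G = True
      W IMPLIES NOT A = True
        NOT A = True
  NOT (((NOT N IFF G) OR (G AND N))) = True
    (NOT N IFF G) OR (G AND N) = False
      NOT N IFF G = False
        NOT N = True
      G AND N = False
Both conjuncts True, so the formula holds.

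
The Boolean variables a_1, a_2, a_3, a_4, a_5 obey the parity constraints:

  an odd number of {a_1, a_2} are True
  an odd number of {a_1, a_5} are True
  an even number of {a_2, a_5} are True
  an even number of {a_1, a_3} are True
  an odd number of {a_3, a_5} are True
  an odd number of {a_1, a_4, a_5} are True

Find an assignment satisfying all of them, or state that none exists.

a_1=F, a_2=T, a_3=F, a_4=F, a_5=T

{a_1, a_2}: 1 true → odd ✓
{a_1, a_5}: 1 true → odd ✓
{a_2, a_5}: 2 true → even ✓
{a_1, a_3}: 0 true → even ✓
{a_3, a_5}: 1 true → odd ✓
{a_1, a_4, a_5}: 1 true → odd ✓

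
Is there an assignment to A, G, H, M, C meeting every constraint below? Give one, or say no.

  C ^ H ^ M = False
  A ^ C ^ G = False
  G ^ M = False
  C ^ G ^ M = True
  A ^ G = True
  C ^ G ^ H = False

A=T, G=F, H=T, M=F, C=T

C ^ H ^ M = T ^ T ^ F = False ✓
A ^ C ^ G = T ^ T ^ F = False ✓
G ^ M = F ^ F = False ✓
C ^ G ^ M = T ^ F ^ F = True ✓
A ^ G = T ^ F = True ✓
C ^ G ^ H = T ^ F ^ T = False ✓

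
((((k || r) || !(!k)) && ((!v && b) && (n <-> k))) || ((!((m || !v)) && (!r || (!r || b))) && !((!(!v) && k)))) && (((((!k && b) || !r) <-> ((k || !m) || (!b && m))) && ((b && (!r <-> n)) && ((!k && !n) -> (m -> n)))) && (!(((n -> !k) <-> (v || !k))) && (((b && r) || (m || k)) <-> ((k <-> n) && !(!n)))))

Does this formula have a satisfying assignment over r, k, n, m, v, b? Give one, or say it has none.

Case k = True: the formula simplifies to (((!v && b) && n) || ((!((m || !v)) && (!r || (!r || b))) && !(!(!v)))) && ((!r && (b && (!r <-> n))) && (!((!n <-> v)) && (n && !(!n)))).
  v = True: the conjunct ((!v && b) && n) || ((!((m || !v)) && (!r || (!r || b))) && !(!(!v))) becomes (False && n) || ((!m && (!r || (!r || b))) && False) = False.
  v = False: simplifies to (b && n) && ((!r && (b && (!r <-> n))) && (!n && (n && !(!n)))).
    n = True: the conjunct !n is False.
    n = False: the conjunct n is False.
Case k = False: the conjunct !(((n -> !k) <-> (v || !k))) becomes !((True <-> True)) = False.
Both cases fail — unsatisfiable.

Unsatisfiable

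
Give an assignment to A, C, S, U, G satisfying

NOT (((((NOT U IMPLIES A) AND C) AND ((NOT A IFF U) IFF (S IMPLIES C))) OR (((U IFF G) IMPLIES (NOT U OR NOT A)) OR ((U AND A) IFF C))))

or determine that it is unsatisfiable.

A = True, C = False, S = False, U = True, G = True

  NOT (((((NOT U IMPLIES A) AND C) AND ((NOT A IFF U) IFF (S IMPLIES C))) OR (((U IFF G) IMPLIES (NOT U OR NOT A)) OR ((U AND A) IFF C)))) = True
    (((NOT U IMPLIES A) AND C) AND ((NOT A IFF U) IFF (S IMPLIES C))) OR (((U IFF G) IMPLIES (NOT U OR NOT A)) OR ((U AND A) IFF C)) = False
      ((NOT U IMPLIES A) AND C) AND ((NOT A IFF U) IFF (S IMPLIES C)) = False
        (NOT U IMPLIES A) AND C = False
          NOT U IMPLIES A = True
            NOT U = False
        (NOT A IFF U) IFF (S IMPLIES C) = False
          NOT A IFF U = False
            NOT A = False
          S IMPLIES C = True
      ((U IFF G) IMPLIES (NOT U OR NOT A)) OR ((U AND A) IFF C) = False
        (U IFF G) IMPLIES (NOT U OR NOT A) = False
          U IFF G = True
          NOT U OR NOT A = False
            NOT U = False
            NOT A = False
        (U AND A) IFF C = False
          U AND A = True
The formula evaluates to True.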